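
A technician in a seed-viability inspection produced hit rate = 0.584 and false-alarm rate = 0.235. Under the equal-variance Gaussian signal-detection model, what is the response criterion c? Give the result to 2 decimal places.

z(0.584) = 0.2121, z(0.235) = -0.7225
c = −½·[z(H) + z(FA)] = −0.5 × (0.2121 + (-0.7225)) = 0.2552

c = 0.26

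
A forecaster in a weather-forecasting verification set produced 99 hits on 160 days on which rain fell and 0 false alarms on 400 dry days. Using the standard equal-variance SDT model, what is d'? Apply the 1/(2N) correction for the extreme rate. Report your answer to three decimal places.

d' = 3.326

The false-alarm rate is 0/400 = 0, so apply the 1/(2N) correction: FA → 1/(2·400) = 0.00125.
z(H) = z(0.61875) = 0.3022
z(FA) = z(0.00125) = -3.0233
d' = 0.3022 − (-3.0233) = 3.3255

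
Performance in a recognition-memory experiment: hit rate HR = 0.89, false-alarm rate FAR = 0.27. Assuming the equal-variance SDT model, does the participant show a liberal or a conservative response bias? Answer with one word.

liberal

z(H) = 1.227, z(FA) = -0.613
c = −½·(z(H) + z(FA)) = -0.307
c < 0 → liberal criterion (biased toward responding “yes”).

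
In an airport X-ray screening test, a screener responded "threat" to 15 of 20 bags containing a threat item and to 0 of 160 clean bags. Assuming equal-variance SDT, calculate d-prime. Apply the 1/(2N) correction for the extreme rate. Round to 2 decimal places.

d-prime = 3.41

The false-alarm rate is 0/160 = 0, so apply the 1/(2N) correction: FA → 1/(2·160) = 0.00313.
z(H) = z(0.75000) = 0.674
z(FA) = z(0.00313) = -2.734
d' = 0.674 − (-2.734) = 3.408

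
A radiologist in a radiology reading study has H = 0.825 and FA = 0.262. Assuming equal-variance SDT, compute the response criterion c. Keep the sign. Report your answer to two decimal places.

c = -0.15

z(0.825) = 0.935, z(0.262) = -0.637
c = −½·[z(H) + z(FA)] = −0.5 × (0.935 + (-0.637)) = -0.149
c < 0: the radiologist has a liberal response bias.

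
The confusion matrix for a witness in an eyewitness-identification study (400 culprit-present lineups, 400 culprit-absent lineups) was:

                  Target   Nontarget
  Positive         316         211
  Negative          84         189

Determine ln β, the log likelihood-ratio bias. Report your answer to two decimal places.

H = 316/400 = 0.7900
FA = 211/400 = 0.5275
Φ⁻¹(0.7900) = 0.806, Φ⁻¹(0.5275) = 0.069
ln β = −½·[z(H)² − z(FA)²] = −0.5 × (0.650 − 0.005) = -0.3225

ln β = -0.32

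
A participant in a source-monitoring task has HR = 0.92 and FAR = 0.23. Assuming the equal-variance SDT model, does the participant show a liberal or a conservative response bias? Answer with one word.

liberal

z(H) = 1.405, z(FA) = -0.739
c = −½·(z(H) + z(FA)) = -0.333
c < 0 → liberal criterion (biased toward responding “yes”).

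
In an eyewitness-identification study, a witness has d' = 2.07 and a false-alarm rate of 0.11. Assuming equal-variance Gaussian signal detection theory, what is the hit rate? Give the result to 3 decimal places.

hit rate = 0.801

z(false-alarm rate) = z(0.11) = -1.2265
z(H) = z(FA) + d' = -1.2265 + 2.07 = 0.8435
hit rate = Φ(0.8435) = 0.8005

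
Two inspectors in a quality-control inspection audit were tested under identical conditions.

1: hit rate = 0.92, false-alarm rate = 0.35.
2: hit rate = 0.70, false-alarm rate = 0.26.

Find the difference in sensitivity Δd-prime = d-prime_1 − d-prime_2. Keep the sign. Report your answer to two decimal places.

1: z(0.92) = 1.405, z(0.35) = -0.385, d' = 1.790
2: z(0.70) = 0.524, z(0.26) = -0.643, d' = 1.167
Δd' = d'_1 − d'_2 = 1.790 − 1.167 = 0.623
1 has the higher sensitivity.

Δd-prime = 0.62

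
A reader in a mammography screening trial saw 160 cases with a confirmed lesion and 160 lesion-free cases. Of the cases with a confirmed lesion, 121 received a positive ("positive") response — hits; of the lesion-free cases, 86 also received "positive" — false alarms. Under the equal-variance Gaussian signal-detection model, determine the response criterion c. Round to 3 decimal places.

c = -0.394

H = 121/160 = 0.7562
FA = 86/160 = 0.5375
Φ⁻¹(0.7562) = 0.6941, Φ⁻¹(0.5375) = 0.0941
c = −½·[z(H) + z(FA)] = −0.5 × (0.6941 + 0.0941) = -0.3941
c < 0: the reader has a liberal response bias.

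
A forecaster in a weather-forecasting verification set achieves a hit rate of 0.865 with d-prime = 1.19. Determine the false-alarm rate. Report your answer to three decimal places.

false-alarm rate = 0.465

z(hit rate) = z(0.865) = 1.1031
z(FA) = z(H) − d' = 1.1031 − 1.19 = -0.0869
false-alarm rate = Φ(-0.0869) = 0.4654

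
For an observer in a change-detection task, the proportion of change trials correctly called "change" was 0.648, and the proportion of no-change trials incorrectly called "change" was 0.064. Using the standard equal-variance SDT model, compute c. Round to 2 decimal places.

c = 0.57

z(0.648) = 0.380, z(0.064) = -1.522
c = −½·[z(H) + z(FA)] = −0.5 × (0.380 + (-1.522)) = 0.571
c > 0: the observer has a conservative response bias.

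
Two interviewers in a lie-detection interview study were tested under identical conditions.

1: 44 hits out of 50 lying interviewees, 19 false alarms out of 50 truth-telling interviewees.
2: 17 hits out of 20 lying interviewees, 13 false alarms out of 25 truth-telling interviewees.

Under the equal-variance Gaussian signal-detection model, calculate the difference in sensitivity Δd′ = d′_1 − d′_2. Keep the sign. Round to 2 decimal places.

Δd′ = 0.49

1: z(0.8800) = 1.175, z(0.3800) = -0.305, d' = 1.480
2: z(0.8500) = 1.036, z(0.5200) = 0.050, d' = 0.986
Δd' = d'_1 − d'_2 = 1.480 − 0.986 = 0.494
1 has the higher sensitivity.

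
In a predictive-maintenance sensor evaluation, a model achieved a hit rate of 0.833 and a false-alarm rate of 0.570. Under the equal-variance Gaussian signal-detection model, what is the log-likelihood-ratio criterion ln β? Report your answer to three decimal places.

ln β = -0.451

z(H) = z(0.833) = 0.9661
z(FA) = z(0.570) = 0.1764
ln β = −½·[z(H)² − z(FA)²] = −0.5 × (0.9333 − 0.0311) = -0.4511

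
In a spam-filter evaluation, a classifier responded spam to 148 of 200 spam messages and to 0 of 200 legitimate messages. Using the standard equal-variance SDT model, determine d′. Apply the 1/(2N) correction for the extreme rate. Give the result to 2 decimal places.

d′ = 3.45

The false-alarm rate is 0/200 = 0, so apply the 1/(2N) correction: FA → 1/(2·200) = 0.00250.
z(H) = z(0.74000) = 0.643
z(FA) = z(0.00250) = -2.807
d' = 0.643 − (-2.807) = 3.450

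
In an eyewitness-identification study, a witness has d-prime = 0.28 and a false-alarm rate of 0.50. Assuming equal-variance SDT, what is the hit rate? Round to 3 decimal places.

hit rate = 0.610

z(false-alarm rate) = z(0.50) = 0.0000
z(H) = z(FA) + d' = 0.0000 + 0.28 = 0.2800
hit rate = Φ(0.2800) = 0.6103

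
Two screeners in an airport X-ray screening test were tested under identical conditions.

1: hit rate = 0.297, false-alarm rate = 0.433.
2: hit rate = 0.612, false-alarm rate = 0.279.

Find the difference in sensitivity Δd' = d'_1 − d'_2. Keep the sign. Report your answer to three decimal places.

1: z(0.297) = -0.5330, z(0.433) = -0.1687, d' = -0.3643
2: z(0.612) = 0.2845, z(0.279) = -0.5858, d' = 0.8703
Δd' = d'_1 − d'_2 = -0.3643 − 0.8703 = -1.2346
2 has the higher sensitivity.

Δd' = -1.235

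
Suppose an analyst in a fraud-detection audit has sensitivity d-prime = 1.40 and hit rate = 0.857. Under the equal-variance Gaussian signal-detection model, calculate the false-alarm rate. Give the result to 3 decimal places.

false-alarm rate = 0.370

z(hit rate) = z(0.857) = 1.0669
z(FA) = z(H) − d' = 1.0669 − 1.40 = -0.3331
false-alarm rate = Φ(-0.3331) = 0.3695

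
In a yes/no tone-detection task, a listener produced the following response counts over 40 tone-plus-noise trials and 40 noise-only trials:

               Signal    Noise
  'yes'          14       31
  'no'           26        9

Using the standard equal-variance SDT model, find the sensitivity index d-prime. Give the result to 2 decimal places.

H = 14/40 = 0.3500
FA = 31/40 = 0.7750
Φ⁻¹(H) = Φ⁻¹(0.3500) = -0.3853
Φ⁻¹(FA) = Φ⁻¹(0.7750) = 0.7554
d' = z(H) − z(FA) = -0.3853 − 0.7554 = -1.1407

d-prime = -1.14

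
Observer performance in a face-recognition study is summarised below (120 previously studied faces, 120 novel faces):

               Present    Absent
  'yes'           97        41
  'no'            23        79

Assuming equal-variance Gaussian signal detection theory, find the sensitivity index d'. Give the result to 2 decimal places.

d' = 1.28

H = 97/120 = 0.8083
FA = 41/120 = 0.3417
z(0.8083) = 0.872, z(0.3417) = -0.408
d' = z(H) − z(FA) = 0.872 − (-0.408) = 1.280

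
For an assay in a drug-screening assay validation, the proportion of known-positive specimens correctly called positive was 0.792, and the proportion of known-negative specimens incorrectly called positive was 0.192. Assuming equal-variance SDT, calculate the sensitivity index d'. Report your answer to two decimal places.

d' = 1.68

z(H) = 0.813
z(FA) = -0.871
d' = z(H) − z(FA) = 0.813 − (-0.871) = 1.684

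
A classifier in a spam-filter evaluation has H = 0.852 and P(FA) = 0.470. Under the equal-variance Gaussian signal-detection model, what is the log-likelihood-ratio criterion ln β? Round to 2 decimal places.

z(H) = 1.045
z(FA) = -0.075
ln β = −½·[z(H)² − z(FA)²] = −0.5 × (1.092 − 0.006) = -0.543

ln β = -0.54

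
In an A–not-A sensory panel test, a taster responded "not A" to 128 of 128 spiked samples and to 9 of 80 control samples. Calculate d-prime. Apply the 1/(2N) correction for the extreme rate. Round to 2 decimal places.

d-prime = 3.87

The hit rate is 128/128 = 1, so apply the 1/(2N) correction: H → 1 − 1/(2·128) = 0.99609.
z(H) = z(0.99609) = 2.660
z(FA) = z(0.11250) = -1.213
d' = 2.660 − (-1.213) = 3.873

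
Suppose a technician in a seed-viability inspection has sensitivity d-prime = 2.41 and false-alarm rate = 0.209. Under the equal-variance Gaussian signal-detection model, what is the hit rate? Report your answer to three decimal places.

hit rate = 0.945

z(false-alarm rate) = z(0.209) = -0.8099
z(H) = z(FA) + d' = -0.8099 + 2.41 = 1.6001
hit rate = Φ(1.6001) = 0.9452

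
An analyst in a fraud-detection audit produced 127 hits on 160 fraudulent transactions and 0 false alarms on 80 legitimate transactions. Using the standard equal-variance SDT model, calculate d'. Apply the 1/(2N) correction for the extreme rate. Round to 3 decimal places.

The false-alarm rate is 0/80 = 0, so apply the 1/(2N) correction: FA → 1/(2·80) = 0.00625.
z(H) = z(0.79375) = 0.8195
z(FA) = z(0.00625) = -2.4977
d' = 0.8195 − (-2.4977) = 3.3172

d' = 3.317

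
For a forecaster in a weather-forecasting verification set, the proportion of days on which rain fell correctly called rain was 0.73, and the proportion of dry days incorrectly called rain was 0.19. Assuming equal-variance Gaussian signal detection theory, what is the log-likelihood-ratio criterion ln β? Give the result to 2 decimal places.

ln β = 0.20

z(H) = z(0.73) = 0.613
z(FA) = z(0.19) = -0.878
ln β = −½·[z(H)² − z(FA)²] = −0.5 × (0.376 − 0.771) = 0.1975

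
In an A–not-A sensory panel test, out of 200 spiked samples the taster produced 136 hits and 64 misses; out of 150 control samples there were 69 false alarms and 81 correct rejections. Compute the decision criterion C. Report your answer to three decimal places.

C = -0.184

H = 136/200 = 0.6800
FA = 69/150 = 0.4600
z(H) = 0.4677
z(FA) = -0.1004
c = −½·[z(H) + z(FA)] = −0.5 × (0.4677 + (-0.1004)) = -0.18365
c < 0: the taster has a liberal response bias.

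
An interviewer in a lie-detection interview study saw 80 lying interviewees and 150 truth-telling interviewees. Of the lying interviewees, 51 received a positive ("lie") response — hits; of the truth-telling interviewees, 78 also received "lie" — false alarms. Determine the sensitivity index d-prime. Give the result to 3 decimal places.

d-prime = 0.302

H = 51/80 = 0.6375
FA = 78/150 = 0.5200
z(H) = z(0.6375) = 0.3518
z(FA) = z(0.5200) = 0.0502
d' = z(H) − z(FA) = 0.3518 − 0.0502 = 0.3016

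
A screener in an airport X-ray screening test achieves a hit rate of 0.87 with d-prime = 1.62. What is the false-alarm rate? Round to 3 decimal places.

false-alarm rate = 0.311

z(hit rate) = z(0.87) = 1.1264
z(FA) = z(H) − d' = 1.1264 − 1.62 = -0.4936
false-alarm rate = Φ(-0.4936) = 0.3108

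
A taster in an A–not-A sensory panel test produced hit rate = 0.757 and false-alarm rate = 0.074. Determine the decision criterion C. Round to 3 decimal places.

Φ⁻¹(H) = 0.6967
Φ⁻¹(FA) = -1.4466
c = −½·[z(H) + z(FA)] = −0.5 × (0.6967 + (-1.4466)) = 0.37495

C = 0.375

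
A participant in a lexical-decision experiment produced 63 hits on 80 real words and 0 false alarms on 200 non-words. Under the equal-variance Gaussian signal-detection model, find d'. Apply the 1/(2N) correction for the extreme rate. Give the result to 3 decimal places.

The false-alarm rate is 0/200 = 0, so apply the 1/(2N) correction: FA → 1/(2·200) = 0.00250.
z(H) = z(0.78750) = 0.7978
z(FA) = z(0.00250) = -2.8070
d' = 0.7978 − (-2.8070) = 3.6048

d' = 3.605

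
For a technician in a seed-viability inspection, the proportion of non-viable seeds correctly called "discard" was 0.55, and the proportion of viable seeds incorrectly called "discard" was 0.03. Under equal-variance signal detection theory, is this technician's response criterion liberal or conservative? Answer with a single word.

z(H) = 0.126, z(FA) = -1.881
c = −½·(z(H) + z(FA)) = 0.8775
c > 0 → conservative criterion (biased toward responding “no”).

conservative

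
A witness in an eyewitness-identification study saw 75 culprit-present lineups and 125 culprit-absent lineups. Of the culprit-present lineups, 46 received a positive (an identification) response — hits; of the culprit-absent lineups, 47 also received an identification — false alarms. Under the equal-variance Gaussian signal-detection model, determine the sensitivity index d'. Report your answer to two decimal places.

H = 46/75 = 0.6133
FA = 47/125 = 0.3760
Φ⁻¹(H) = Φ⁻¹(0.6133) = 0.2879
Φ⁻¹(FA) = Φ⁻¹(0.3760) = -0.3160
d' = z(H) − z(FA) = 0.2879 − (-0.3160) = 0.6039

d' = 0.60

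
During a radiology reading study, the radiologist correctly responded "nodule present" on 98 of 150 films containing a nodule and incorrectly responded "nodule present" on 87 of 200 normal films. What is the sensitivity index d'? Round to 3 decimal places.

d' = 0.558

H = 98/150 = 0.6533
FA = 87/200 = 0.4350
z(H) = z(0.6533) = 0.3942
z(FA) = z(0.4350) = -0.1637
d' = z(H) − z(FA) = 0.3942 − (-0.1637) = 0.5579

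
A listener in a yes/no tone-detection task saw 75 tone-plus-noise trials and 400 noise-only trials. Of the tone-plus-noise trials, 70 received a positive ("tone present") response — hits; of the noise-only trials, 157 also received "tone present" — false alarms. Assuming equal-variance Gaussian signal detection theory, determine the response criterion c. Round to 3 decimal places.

c = -0.614

H = 70/75 = 0.9333
FA = 157/400 = 0.3925
Φ⁻¹(H) = Φ⁻¹(0.9333) = 1.5008
Φ⁻¹(FA) = Φ⁻¹(0.3925) = -0.2728
c = −½·[z(H) + z(FA)] = −0.5 × (1.5008 + (-0.2728)) = -0.6140
c < 0: the listener has a liberal response bias.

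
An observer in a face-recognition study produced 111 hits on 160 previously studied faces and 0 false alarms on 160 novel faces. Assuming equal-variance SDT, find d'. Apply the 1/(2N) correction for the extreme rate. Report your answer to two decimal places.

The false-alarm rate is 0/160 = 0, so apply the 1/(2N) correction: FA → 1/(2·160) = 0.00313.
z(H) = z(0.69375) = 0.507
z(FA) = z(0.00313) = -2.734
d' = 0.507 − (-2.734) = 3.241

d' = 3.24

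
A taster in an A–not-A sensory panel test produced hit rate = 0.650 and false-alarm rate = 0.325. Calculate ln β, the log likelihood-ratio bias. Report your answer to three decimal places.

Φ⁻¹(0.650) = 0.3853, Φ⁻¹(0.325) = -0.4538
ln β = −½·[z(H)² − z(FA)²] = −0.5 × (0.1485 − 0.2059) = 0.0287

ln β = 0.029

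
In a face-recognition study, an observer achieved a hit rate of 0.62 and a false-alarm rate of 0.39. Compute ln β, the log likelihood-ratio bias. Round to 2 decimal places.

Φ⁻¹(0.62) = 0.305, Φ⁻¹(0.39) = -0.279
ln β = −½·[z(H)² − z(FA)²] = −0.5 × (0.093 − 0.078) = -0.0075

ln β = -0.01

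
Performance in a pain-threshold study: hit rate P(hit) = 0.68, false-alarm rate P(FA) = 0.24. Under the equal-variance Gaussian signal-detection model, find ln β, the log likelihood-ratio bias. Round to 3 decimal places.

ln β = 0.140

Φ⁻¹(0.68) = 0.4677, Φ⁻¹(0.24) = -0.7063
ln β = −½·[z(H)² − z(FA)²] = −0.5 × (0.2187 − 0.4989) = 0.1401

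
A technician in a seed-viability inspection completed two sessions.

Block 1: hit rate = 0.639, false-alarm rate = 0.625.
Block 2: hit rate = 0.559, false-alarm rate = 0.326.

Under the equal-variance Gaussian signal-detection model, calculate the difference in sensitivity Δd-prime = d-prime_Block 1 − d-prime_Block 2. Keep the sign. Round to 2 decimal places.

Δd-prime = -0.56

Block 1: z(0.639) = 0.356, z(0.625) = 0.319, d' = 0.037
Block 2: z(0.559) = 0.148, z(0.326) = -0.451, d' = 0.599
Δd' = d'_Block 1 − d'_Block 2 = 0.037 − 0.599 = -0.562
Block 2 has the higher sensitivity.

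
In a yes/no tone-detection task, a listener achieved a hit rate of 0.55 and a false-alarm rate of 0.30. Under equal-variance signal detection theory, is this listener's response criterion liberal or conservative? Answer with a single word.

conservative

z(H) = 0.126, z(FA) = -0.524
c = −½·(z(H) + z(FA)) = 0.199
c > 0 → conservative criterion (biased toward responding “no”).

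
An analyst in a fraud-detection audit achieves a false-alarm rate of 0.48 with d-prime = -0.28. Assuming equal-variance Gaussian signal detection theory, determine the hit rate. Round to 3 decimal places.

hit rate = 0.371

z(false-alarm rate) = z(0.48) = -0.0502
z(H) = z(FA) + d' = -0.0502 + (-0.28) = -0.3302
hit rate = Φ(-0.3302) = 0.3706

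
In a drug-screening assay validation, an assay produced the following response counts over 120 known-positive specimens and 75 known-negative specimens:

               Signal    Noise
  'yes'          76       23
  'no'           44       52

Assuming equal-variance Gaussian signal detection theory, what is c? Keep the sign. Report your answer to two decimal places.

c = 0.08

H = 76/120 = 0.6333
FA = 23/75 = 0.3067
z(H) = z(0.6333) = 0.341
z(FA) = z(0.3067) = -0.505
c = −½·[z(H) + z(FA)] = −0.5 × (0.341 + (-0.505)) = 0.082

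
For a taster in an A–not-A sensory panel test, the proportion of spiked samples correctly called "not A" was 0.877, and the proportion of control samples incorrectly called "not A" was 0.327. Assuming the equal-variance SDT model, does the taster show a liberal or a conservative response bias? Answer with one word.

z(H) = 1.160, z(FA) = -0.448
c = −½·(z(H) + z(FA)) = -0.356
c < 0 → liberal criterion (biased toward responding “yes”).

liberal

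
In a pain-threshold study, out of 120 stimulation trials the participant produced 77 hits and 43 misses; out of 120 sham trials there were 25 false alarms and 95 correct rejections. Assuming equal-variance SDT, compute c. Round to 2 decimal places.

c = 0.22

H = 77/120 = 0.6417
FA = 25/120 = 0.2083
Φ⁻¹(H) = Φ⁻¹(0.6417) = 0.363
Φ⁻¹(FA) = Φ⁻¹(0.2083) = -0.812
c = −½·[z(H) + z(FA)] = −0.5 × (0.363 + (-0.812)) = 0.2245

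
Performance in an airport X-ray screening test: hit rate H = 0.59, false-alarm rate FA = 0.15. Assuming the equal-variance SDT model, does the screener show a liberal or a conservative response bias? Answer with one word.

conservative

z(H) = 0.228, z(FA) = -1.036
c = −½·(z(H) + z(FA)) = 0.404
c > 0 → conservative criterion (biased toward responding “no”).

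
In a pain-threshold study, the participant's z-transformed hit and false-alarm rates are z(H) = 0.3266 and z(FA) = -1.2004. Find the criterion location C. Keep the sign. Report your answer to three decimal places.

C = 0.437

c = −½·[z(H) + z(FA)] = −½·(0.3266 + (-1.2004)) = 0.4369
c > 0: the participant has a conservative response bias.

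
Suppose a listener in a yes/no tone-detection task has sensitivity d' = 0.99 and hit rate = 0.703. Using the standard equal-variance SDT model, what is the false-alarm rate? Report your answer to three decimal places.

z(hit rate) = z(0.703) = 0.5330
z(FA) = z(H) − d' = 0.5330 − 0.99 = -0.4570
false-alarm rate = Φ(-0.4570) = 0.3238

false-alarm rate = 0.324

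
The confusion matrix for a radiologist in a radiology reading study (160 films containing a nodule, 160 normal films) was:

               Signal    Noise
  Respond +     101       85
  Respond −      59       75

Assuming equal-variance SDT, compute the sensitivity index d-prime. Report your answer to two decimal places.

H = 101/160 = 0.6312
FA = 85/160 = 0.5312
z(H) = 0.3350
z(FA) = 0.0783
d' = z(H) − z(FA) = 0.3350 − 0.0783 = 0.2567

d-prime = 0.26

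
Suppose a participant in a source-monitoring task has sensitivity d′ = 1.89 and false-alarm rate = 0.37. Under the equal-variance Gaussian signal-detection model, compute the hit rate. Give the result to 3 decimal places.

z(false-alarm rate) = z(0.37) = -0.3319
z(H) = z(FA) + d' = -0.3319 + 1.89 = 1.5581
hit rate = Φ(1.5581) = 0.9404

hit rate = 0.940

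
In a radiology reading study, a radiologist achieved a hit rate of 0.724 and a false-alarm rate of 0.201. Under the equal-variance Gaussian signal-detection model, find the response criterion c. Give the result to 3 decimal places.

c = 0.122

Φ⁻¹(H) = Φ⁻¹(0.724) = 0.5948
Φ⁻¹(FA) = Φ⁻¹(0.201) = -0.8381
c = −½·[z(H) + z(FA)] = −0.5 × (0.5948 + (-0.8381)) = 0.12165
c > 0: the radiologist has a conservative response bias.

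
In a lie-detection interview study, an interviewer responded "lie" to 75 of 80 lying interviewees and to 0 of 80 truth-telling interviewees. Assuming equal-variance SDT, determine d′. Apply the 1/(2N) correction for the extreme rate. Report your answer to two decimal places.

The false-alarm rate is 0/80 = 0, so apply the 1/(2N) correction: FA → 1/(2·80) = 0.00625.
z(H) = z(0.93750) = 1.534
z(FA) = z(0.00625) = -2.498
d' = 1.534 − (-2.498) = 4.032

d′ = 4.03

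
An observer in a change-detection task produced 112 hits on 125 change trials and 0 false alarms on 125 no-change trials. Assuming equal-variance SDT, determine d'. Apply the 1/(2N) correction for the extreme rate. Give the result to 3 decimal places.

The false-alarm rate is 0/125 = 0, so apply the 1/(2N) correction: FA → 1/(2·125) = 0.00400.
z(H) = z(0.89600) = 1.2591
z(FA) = z(0.00400) = -2.6521
d' = 1.2591 − (-2.6521) = 3.9112

d' = 3.911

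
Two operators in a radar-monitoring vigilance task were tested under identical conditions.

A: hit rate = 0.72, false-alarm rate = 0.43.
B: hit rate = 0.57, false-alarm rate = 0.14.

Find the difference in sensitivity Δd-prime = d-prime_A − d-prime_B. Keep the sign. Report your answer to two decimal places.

A: z(0.72) = 0.583, z(0.43) = -0.176, d' = 0.759
B: z(0.57) = 0.176, z(0.14) = -1.080, d' = 1.256
Δd' = d'_A − d'_B = 0.759 − 1.256 = -0.497
B has the higher sensitivity.

Δd-prime = -0.50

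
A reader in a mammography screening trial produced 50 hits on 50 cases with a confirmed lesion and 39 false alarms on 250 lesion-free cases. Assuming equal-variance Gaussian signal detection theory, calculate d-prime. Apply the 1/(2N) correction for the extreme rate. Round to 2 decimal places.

The hit rate is 50/50 = 1, so apply the 1/(2N) correction: H → 1 − 1/(2·50) = 0.99000.
z(H) = z(0.99000) = 2.326
z(FA) = z(0.15600) = -1.011
d' = 2.326 − (-1.011) = 3.337

d-prime = 3.34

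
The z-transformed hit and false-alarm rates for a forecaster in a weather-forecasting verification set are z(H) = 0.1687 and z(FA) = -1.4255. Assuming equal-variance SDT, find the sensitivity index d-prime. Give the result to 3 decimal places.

d-prime = 1.594

d' = z(H) − z(FA) = 0.1687 − (-1.4255) = 1.5942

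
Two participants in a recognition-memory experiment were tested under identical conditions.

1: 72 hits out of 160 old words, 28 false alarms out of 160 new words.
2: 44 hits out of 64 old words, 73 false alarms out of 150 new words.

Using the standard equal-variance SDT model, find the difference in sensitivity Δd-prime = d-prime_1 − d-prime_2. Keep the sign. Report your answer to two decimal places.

1: z(0.4500) = -0.126, z(0.1750) = -0.935, d' = 0.809
2: z(0.6875) = 0.489, z(0.4867) = -0.033, d' = 0.522
Δd' = d'_1 − d'_2 = 0.809 − 0.522 = 0.287
1 has the higher sensitivity.

Δd-prime = 0.29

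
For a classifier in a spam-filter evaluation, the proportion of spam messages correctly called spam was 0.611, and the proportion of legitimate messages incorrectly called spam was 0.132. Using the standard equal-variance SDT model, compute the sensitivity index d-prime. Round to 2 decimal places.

z(0.611) = 0.282, z(0.132) = -1.117
d' = z(H) − z(FA) = 0.282 − (-1.117) = 1.399

d-prime = 1.40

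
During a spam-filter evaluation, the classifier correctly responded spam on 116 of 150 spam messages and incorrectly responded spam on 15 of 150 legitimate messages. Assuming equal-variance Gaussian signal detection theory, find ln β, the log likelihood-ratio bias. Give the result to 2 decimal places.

ln β = 0.54

H = 116/150 = 0.7733
FA = 15/150 = 0.1000
z(H) = z(0.7733) = 0.750
z(FA) = z(0.1000) = -1.282
ln β = −½·[z(H)² − z(FA)²] = −0.5 × (0.563 − 1.644) = 0.5405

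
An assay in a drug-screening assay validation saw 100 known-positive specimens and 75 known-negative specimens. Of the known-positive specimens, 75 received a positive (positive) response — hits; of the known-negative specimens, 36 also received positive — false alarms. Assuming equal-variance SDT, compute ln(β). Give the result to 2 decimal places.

ln β = -0.23

H = 75/100 = 0.7500
FA = 36/75 = 0.4800
Φ⁻¹(H) = Φ⁻¹(0.7500) = 0.674
Φ⁻¹(FA) = Φ⁻¹(0.4800) = -0.050
ln β = −½·[z(H)² − z(FA)²] = −0.5 × (0.454 − 0.003) = -0.2255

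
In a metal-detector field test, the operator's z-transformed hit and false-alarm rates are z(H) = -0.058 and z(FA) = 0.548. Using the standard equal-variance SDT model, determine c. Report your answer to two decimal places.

c = -0.25

c = −½·[z(H) + z(FA)] = −½·(-0.058 + 0.548) = -0.245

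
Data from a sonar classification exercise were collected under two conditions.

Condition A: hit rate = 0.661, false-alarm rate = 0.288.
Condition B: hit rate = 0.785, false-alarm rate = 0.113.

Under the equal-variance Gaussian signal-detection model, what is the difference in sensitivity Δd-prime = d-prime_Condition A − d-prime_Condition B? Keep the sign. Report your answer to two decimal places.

Condition A: z(0.661) = 0.415, z(0.288) = -0.559, d' = 0.974
Condition B: z(0.785) = 0.789, z(0.113) = -1.211, d' = 2.000
Δd' = d'_Condition A − d'_Condition B = 0.974 − 2.000 = -1.026
Condition B has the higher sensitivity.

Δd-prime = -1.03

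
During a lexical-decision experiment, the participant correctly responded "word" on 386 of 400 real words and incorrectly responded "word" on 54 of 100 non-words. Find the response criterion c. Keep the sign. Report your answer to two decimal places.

H = 386/400 = 0.9650
FA = 54/100 = 0.5400
Φ⁻¹(H) = Φ⁻¹(0.9650) = 1.8119
Φ⁻¹(FA) = Φ⁻¹(0.5400) = 0.1004
c = −½·[z(H) + z(FA)] = −0.5 × (1.8119 + 0.1004) = -0.95615

c = -0.96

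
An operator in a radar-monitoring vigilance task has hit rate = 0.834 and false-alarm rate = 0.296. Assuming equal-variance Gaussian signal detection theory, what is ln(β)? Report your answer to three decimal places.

z(H) = 0.9701
z(FA) = -0.5359
ln β = −½·[z(H)² − z(FA)²] = −0.5 × (0.9411 − 0.2872) = -0.32695

ln β = -0.327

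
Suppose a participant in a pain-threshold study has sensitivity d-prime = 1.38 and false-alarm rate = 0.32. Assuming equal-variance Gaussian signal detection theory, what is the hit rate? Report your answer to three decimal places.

z(false-alarm rate) = z(0.32) = -0.4677
z(H) = z(FA) + d' = -0.4677 + 1.38 = 0.9123
hit rate = Φ(0.9123) = 0.8192

hit rate = 0.819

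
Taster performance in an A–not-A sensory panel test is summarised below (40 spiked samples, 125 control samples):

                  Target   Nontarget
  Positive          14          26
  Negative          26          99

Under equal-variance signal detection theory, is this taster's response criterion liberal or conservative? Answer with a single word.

z(H) = -0.385, z(FA) = -0.813
c = −½·(z(H) + z(FA)) = 0.599
c > 0 → conservative criterion (biased toward responding “no”).

conservative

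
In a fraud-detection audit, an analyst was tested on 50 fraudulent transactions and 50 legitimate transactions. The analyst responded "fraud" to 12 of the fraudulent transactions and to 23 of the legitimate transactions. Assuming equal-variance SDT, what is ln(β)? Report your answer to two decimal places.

ln β = -0.24

H = 12/50 = 0.2400
FA = 23/50 = 0.4600
z(H) = z(0.2400) = -0.706
z(FA) = z(0.4600) = -0.100
ln β = −½·[z(H)² − z(FA)²] = −0.5 × (0.498 − 0.010) = -0.244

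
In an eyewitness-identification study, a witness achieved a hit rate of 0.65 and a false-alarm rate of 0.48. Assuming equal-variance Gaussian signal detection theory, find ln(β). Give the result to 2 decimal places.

ln β = -0.07

z(0.65) = 0.385, z(0.48) = -0.050
ln β = −½·[z(H)² − z(FA)²] = −0.5 × (0.148 − 0.003) = -0.0725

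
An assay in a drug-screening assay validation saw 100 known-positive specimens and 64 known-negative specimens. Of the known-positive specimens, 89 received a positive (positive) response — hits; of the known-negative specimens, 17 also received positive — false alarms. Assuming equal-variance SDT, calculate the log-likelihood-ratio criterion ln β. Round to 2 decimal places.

H = 89/100 = 0.8900
FA = 17/64 = 0.2656
z(H) = 1.227
z(FA) = -0.626
ln β = −½·[z(H)² − z(FA)²] = −0.5 × (1.506 − 0.392) = -0.557

ln β = -0.56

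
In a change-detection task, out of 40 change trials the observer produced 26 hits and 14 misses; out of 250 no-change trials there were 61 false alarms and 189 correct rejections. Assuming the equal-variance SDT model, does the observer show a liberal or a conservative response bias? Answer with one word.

conservative

z(H) = 0.385, z(FA) = -0.693
c = −½·(z(H) + z(FA)) = 0.154
c > 0 → conservative criterion (biased toward responding “no”).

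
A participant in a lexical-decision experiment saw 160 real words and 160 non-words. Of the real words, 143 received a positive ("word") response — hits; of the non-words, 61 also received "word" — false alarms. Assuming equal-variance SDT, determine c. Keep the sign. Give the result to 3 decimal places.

c = -0.472

H = 143/160 = 0.8938
FA = 61/160 = 0.3812
z(H) = 1.2470
z(FA) = -0.3023
c = −½·[z(H) + z(FA)] = −0.5 × (1.2470 + (-0.3023)) = -0.47235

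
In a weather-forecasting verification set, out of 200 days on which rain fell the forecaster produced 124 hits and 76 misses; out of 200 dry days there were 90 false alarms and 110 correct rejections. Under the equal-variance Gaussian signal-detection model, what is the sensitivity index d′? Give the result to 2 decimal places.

d′ = 0.43

H = 124/200 = 0.6200
FA = 90/200 = 0.4500
Φ⁻¹(H) = 0.3055
Φ⁻¹(FA) = -0.1257
d' = z(H) − z(FA) = 0.3055 − (-0.1257) = 0.4312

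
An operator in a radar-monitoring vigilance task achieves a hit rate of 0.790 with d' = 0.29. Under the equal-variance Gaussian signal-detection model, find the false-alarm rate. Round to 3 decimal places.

z(hit rate) = z(0.790) = 0.8064
z(FA) = z(H) − d' = 0.8064 − 0.29 = 0.5164
false-alarm rate = Φ(0.5164) = 0.6972

false-alarm rate = 0.697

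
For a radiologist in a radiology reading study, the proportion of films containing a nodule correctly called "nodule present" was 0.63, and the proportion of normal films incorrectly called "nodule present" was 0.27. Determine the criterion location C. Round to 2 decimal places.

C = 0.14

z(0.63) = 0.3319, z(0.27) = -0.6128
c = −½·[z(H) + z(FA)] = −0.5 × (0.3319 + (-0.6128)) = 0.14045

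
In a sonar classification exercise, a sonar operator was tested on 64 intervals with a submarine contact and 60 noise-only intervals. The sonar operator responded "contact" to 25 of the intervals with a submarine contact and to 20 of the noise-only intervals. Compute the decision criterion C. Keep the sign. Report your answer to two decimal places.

C = 0.35

H = 25/64 = 0.3906
FA = 20/60 = 0.3333
Φ⁻¹(0.3906) = -0.278, Φ⁻¹(0.3333) = -0.431
c = −½·[z(H) + z(FA)] = −0.5 × (-0.278 + (-0.431)) = 0.3545
c > 0: the sonar operator has a conservative response bias.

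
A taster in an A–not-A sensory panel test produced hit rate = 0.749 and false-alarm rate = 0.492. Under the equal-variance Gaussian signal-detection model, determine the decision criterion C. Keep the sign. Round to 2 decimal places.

z(H) = z(0.749) = 0.6713
z(FA) = z(0.492) = -0.0201
c = −½·[z(H) + z(FA)] = −0.5 × (0.6713 + (-0.0201)) = -0.3256
c < 0: the taster has a liberal response bias.

C = -0.33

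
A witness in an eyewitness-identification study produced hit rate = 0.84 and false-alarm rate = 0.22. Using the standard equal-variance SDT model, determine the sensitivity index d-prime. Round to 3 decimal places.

z(0.84) = 0.9945, z(0.22) = -0.7722
d' = z(H) − z(FA) = 0.9945 − (-0.7722) = 1.7667

d-prime = 1.767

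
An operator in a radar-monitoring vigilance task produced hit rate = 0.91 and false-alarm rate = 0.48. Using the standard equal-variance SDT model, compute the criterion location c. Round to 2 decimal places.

z(H) = 1.341
z(FA) = -0.050
c = −½·[z(H) + z(FA)] = −0.5 × (1.341 + (-0.050)) = -0.6455

c = -0.65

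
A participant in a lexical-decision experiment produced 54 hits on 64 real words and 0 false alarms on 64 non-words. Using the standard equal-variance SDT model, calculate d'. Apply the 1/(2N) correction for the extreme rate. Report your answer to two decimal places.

d' = 3.43

The false-alarm rate is 0/64 = 0, so apply the 1/(2N) correction: FA → 1/(2·64) = 0.00781.
z(H) = z(0.84375) = 1.010
z(FA) = z(0.00781) = -2.418
d' = 1.010 − (-2.418) = 3.428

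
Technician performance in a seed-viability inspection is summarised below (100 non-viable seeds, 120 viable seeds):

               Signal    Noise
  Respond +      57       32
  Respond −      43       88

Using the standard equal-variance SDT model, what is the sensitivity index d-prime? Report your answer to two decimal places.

d-prime = 0.80

H = 57/100 = 0.5700
FA = 32/120 = 0.2667
Φ⁻¹(H) = Φ⁻¹(0.5700) = 0.1764
Φ⁻¹(FA) = Φ⁻¹(0.2667) = -0.6228
d' = z(H) − z(FA) = 0.1764 − (-0.6228) = 0.7992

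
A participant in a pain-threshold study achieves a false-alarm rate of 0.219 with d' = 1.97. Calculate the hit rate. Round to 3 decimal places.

z(false-alarm rate) = z(0.219) = -0.7756
z(H) = z(FA) + d' = -0.7756 + 1.97 = 1.1944
hit rate = Φ(1.1944) = 0.8838

hit rate = 0.884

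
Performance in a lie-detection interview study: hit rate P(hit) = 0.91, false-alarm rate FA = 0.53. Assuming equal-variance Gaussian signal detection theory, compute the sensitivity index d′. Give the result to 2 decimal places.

z(H) = 1.3408
z(FA) = 0.0753
d' = z(H) − z(FA) = 1.3408 − 0.0753 = 1.2655

d′ = 1.27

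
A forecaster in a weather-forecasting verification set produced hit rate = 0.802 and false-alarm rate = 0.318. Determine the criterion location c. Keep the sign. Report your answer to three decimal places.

c = -0.188

z(H) = 0.8488
z(FA) = -0.4733
c = −½·[z(H) + z(FA)] = −0.5 × (0.8488 + (-0.4733)) = -0.18775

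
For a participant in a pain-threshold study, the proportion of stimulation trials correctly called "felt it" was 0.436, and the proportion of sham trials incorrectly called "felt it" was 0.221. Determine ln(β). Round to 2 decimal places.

ln β = 0.28

Φ⁻¹(H) = Φ⁻¹(0.436) = -0.161
Φ⁻¹(FA) = Φ⁻¹(0.221) = -0.769
ln β = −½·[z(H)² − z(FA)²] = −0.5 × (0.026 − 0.591) = 0.2825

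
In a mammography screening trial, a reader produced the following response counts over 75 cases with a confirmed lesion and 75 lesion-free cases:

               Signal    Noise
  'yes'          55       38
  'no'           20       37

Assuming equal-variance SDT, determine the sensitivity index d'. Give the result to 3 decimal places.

H = 55/75 = 0.7333
FA = 38/75 = 0.5067
Φ⁻¹(0.7333) = 0.6228, Φ⁻¹(0.5067) = 0.0168
d' = z(H) − z(FA) = 0.6228 − 0.0168 = 0.6060

d' = 0.606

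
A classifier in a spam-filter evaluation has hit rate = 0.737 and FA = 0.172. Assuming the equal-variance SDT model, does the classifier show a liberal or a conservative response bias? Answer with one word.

z(H) = 0.634, z(FA) = -0.946
c = −½·(z(H) + z(FA)) = 0.156
c > 0 → conservative criterion (biased toward responding “no”).

conservative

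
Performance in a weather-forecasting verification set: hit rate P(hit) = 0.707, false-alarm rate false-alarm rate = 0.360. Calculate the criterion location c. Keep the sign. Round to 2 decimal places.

z(0.707) = 0.545, z(0.360) = -0.358
c = −½·[z(H) + z(FA)] = −0.5 × (0.545 + (-0.358)) = -0.0935
c < 0: the forecaster has a liberal response bias.

c = -0.09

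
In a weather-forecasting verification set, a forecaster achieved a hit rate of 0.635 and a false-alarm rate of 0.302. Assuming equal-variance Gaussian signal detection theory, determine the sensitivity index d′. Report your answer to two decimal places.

d′ = 0.86

Φ⁻¹(H) = Φ⁻¹(0.635) = 0.345
Φ⁻¹(FA) = Φ⁻¹(0.302) = -0.519
d' = z(H) − z(FA) = 0.345 − (-0.519) = 0.864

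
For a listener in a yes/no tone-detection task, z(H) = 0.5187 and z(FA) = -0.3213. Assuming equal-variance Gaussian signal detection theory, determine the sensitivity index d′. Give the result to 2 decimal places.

d' = z(H) − z(FA) = 0.5187 − (-0.3213) = 0.8400

d′ = 0.84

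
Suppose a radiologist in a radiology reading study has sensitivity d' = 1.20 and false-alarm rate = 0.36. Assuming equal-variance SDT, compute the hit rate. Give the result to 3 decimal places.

hit rate = 0.800

z(false-alarm rate) = z(0.36) = -0.3585
z(H) = z(FA) + d' = -0.3585 + 1.20 = 0.8415
hit rate = Φ(0.8415) = 0.8000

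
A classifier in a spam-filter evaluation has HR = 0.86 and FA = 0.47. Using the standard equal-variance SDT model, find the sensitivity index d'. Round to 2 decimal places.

d' = 1.16

z(H) = z(0.86) = 1.0803
z(FA) = z(0.47) = -0.0753
d' = z(H) − z(FA) = 1.0803 − (-0.0753) = 1.1556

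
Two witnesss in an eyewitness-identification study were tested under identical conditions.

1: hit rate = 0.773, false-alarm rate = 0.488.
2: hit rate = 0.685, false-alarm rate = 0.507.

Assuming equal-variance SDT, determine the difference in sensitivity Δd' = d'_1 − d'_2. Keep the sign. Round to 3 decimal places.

1: z(0.773) = 0.7488, z(0.488) = -0.0301, d' = 0.7789
2: z(0.685) = 0.4817, z(0.507) = 0.0175, d' = 0.4642
Δd' = d'_1 − d'_2 = 0.7789 − 0.4642 = 0.3147
1 has the higher sensitivity.

Δd' = 0.315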